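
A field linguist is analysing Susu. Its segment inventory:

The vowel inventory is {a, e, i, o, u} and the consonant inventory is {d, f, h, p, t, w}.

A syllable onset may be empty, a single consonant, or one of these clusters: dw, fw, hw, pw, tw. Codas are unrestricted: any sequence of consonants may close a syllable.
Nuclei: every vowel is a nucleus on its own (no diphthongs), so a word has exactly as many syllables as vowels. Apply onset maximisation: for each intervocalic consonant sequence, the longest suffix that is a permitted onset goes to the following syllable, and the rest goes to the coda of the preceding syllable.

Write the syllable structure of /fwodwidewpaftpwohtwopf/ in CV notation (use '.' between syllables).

CCV.CCV.CVC.CVCC.CCVC.CCVCC

The vowels are o, i, e, a, o, o — 6 nuclei, so 6 syllables.
V1 /o/ – V2 /i/: /dw/ is a licit onset in full, so it all attaches to the next syllable.
V2 /i/ – V3 /e/: just /d/ — single C goes to the following onset.
V3 /e/ – V4 /a/: /wp/ — longest licit onset from the right is /p/, leaving /w/ as coda.
V4 /a/ – V5 /o/: /ftpw/ — longest licit onset from the right is /pw/, leaving /ft/ as coda.
V5 /o/ – V6 /o/: /htw/; trying suffixes from longest down, /tw/ is the first permitted one, so coda /h/ | onset /tw/.
Putting it together: fwo.dwi.dew.paft.pwoh.twopf.
Mapping each syllable to C/V: /fwo/ → CCV, /dwi/ → CCV, /dew/ → CVC, /paft/ → CVCC, /pwoh/ → CCVC, /twopf/ → CCVCC.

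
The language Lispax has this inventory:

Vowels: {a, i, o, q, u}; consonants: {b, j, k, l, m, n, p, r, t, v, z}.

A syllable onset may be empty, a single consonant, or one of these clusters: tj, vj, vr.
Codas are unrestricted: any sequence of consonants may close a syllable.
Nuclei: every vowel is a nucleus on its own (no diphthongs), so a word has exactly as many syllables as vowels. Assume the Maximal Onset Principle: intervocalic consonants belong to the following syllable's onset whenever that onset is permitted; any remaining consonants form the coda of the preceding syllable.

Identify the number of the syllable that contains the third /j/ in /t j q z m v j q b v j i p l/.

3

Vowels present: q, q, i; each is a nucleus, giving 3 syllables.
Between /q/ (V1) and /q/ (V2): /zmvj/ splits as /zm/ + /vj/ (/vj/ is the longest suffix that is a licit onset).
Between /q/ (V2) and /i/ (V3): /bvj/ splits as /b/ + /vj/ (/vj/ is the longest suffix that is a licit onset).
Syllabification: tjqzm.vjqb.vjipl.
The third /j/ is in the onset of syllable 3 (/vjipl/).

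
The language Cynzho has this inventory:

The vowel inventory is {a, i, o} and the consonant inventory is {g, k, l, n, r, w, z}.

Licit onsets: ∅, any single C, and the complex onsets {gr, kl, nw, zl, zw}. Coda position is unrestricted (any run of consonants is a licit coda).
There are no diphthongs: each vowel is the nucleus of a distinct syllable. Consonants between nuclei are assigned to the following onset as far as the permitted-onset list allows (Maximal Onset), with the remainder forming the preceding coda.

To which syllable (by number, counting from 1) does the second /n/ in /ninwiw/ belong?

2

The vowels are i, i — 2 nuclei, so 2 syllables.
/i…i/ gap (V1→V2): /nw/ is a licit onset in full, so it all attaches to the next syllable.
Result: ni.nwiw.
The second /n/ is in the onset of syllable 2 (/nwiw/).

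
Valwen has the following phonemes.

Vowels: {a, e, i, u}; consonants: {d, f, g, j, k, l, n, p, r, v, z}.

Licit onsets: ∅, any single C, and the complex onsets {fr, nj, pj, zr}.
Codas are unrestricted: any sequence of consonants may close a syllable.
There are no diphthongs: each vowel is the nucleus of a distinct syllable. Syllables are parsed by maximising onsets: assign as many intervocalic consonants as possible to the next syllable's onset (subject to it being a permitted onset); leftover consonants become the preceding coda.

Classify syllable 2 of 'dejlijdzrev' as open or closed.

The vowels are e, i, e — 3 nuclei, so 3 syllables.
V1 /e/ – V2 /i/: /jl/; trying suffixes from longest down, /l/ is the first permitted one, so coda /j/ | onset /l/.
V2 /i/ – V3 /e/: /jdzr/ — longest licit onset from the right is /zr/, leaving /jd/ as coda.
So the parse is dej.lijd.zrev.
Syllable 2 is /lijd/ with coda /jd/, so it is closed.

closed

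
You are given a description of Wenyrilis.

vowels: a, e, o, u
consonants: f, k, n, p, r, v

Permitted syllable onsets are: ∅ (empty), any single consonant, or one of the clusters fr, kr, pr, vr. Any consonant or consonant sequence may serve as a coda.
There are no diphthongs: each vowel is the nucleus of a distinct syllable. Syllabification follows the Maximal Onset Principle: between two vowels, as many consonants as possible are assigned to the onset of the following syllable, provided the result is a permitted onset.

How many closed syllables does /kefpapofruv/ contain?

Nuclei (vowels): e, a, o, u → 4 syllables.
σ1/σ2 boundary: /fp/; trying suffixes from longest down, /p/ is the first permitted one, so coda /f/ | onset /p/.
σ2/σ3 boundary: /p/ is a single consonant, so it becomes the next onset.
σ3/σ4 boundary: /fr/ is a licit onset in full, so it all attaches to the next syllable.
Syllabification: kef.pa.po.fruv.
Classifying each syllable: /kef/ (closed), /pa/ (open), /po/ (open), /fruv/ (closed).
Closed syllables: 2.

2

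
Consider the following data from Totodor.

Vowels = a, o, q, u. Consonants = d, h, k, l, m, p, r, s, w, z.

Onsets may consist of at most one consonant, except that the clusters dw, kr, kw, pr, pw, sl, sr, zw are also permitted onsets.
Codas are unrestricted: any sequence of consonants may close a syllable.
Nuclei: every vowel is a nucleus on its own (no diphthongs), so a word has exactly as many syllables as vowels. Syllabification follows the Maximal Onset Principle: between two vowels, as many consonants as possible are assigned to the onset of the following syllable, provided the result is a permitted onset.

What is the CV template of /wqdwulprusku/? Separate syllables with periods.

CV.CCVC.CCVC.CV

Nuclei (vowels): q, u, u, u → 4 syllables.
Between /q/ (V1) and /u/ (V2): /dw/ is a licit onset in full, so it all attaches to the next syllable.
Between /u/ (V2) and /u/ (V3): /lpr/ splits as /l/ + /pr/ (/pr/ is the longest suffix that is a licit onset).
Between /u/ (V3) and /u/ (V4): /sk/; trying suffixes from longest down, /k/ is the first permitted one, so coda /s/ | onset /k/.
Putting it together: wq.dwul.prus.ku.
Mapping each syllable to C/V: /wq/ → CV, /dwul/ → CCVC, /prus/ → CCVC, /ku/ → CV.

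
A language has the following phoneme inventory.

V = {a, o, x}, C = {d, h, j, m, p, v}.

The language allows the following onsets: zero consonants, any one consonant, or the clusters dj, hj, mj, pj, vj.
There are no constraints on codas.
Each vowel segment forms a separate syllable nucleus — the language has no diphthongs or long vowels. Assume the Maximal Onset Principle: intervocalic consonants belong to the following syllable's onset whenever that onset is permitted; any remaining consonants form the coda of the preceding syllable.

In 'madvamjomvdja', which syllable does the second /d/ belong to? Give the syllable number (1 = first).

4

Vowels present: a, a, o, a; each is a nucleus, giving 4 syllables.
/a…a/ gap (V1→V2): /dv/; trying suffixes from longest down, /v/ is the first permitted one, so coda /d/ | onset /v/.
/a…o/ gap (V2→V3): cluster /mj/ — /mj/ is itself a permitted onset, so the whole cluster goes right; preceding coda = ∅.
/o…a/ gap (V3→V4): /mvdj/ splits as /mv/ + /dj/ (/dj/ is the longest suffix that is a licit onset).
So the parse is mad.va.mjomv.dja.
The second /d/ is in the onset of syllable 4 (/dja/).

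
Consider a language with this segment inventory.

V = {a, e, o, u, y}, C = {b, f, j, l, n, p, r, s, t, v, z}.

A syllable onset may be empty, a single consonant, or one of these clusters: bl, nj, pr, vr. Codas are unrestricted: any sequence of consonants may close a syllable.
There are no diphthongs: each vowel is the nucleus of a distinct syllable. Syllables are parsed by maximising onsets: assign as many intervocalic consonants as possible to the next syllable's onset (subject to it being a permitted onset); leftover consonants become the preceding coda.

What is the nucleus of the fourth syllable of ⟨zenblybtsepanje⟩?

a

Vowels present: e, y, e, a, e; each is a nucleus, giving 5 syllables.
The fourth nucleus (vowel 4 from the left) is /a/.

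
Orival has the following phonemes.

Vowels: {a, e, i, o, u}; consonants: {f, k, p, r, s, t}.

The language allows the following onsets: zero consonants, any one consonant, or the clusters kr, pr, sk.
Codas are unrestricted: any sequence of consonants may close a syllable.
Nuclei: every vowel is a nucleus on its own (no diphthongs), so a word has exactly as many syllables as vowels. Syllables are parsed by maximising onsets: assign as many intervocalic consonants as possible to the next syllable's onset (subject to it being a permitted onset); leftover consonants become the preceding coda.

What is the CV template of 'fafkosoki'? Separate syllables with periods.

CVC.CV.CV.CV

Nuclei (vowels): a, o, o, i → 4 syllables.
σ1/σ2 boundary: /fk/; trying suffixes from longest down, /k/ is the first permitted one, so coda /f/ | onset /k/.
σ2/σ3 boundary: /s/ is a single consonant, so it becomes the next onset.
σ3/σ4 boundary: /k/ is a single consonant, so it becomes the next onset.
Result: faf.ko.so.ki.
Mapping each syllable to C/V: /faf/ → CVC, /ko/ → CV, /so/ → CV, /ki/ → CV.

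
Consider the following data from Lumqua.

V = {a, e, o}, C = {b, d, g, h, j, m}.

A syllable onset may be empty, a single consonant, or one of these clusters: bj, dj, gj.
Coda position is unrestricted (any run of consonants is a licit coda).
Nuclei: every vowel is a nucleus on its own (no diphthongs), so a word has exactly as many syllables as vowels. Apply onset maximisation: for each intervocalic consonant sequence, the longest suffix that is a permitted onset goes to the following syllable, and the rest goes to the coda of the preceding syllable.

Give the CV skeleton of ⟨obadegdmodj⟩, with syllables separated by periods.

Vowels present: o, a, e, o; each is a nucleus, giving 4 syllables.
/o…a/ gap (V1→V2): /b/ → onset of the next syllable (single consonants are always licit onsets).
/a…e/ gap (V2→V3): /d/ → onset of the next syllable (single consonants are always licit onsets).
/e…o/ gap (V3→V4): /gdm/ splits as /gd/ + /m/ (/m/ is the longest suffix that is a licit onset).
Putting it together: o.ba.degd.modj.
Mapping each syllable to C/V: /o/ → V, /ba/ → CV, /degd/ → CVCC, /modj/ → CVCC.

V.CV.CVCC.CVCC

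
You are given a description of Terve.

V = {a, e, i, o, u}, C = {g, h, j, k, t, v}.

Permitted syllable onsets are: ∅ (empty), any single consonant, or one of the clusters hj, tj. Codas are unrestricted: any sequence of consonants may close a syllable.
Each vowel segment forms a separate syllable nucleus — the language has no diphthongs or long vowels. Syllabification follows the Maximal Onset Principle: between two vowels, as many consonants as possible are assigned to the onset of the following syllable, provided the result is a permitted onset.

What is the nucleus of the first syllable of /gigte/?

i

The vowels are i, e — 2 nuclei, so 2 syllables.
The first nucleus (vowel 1 from the left) is /i/.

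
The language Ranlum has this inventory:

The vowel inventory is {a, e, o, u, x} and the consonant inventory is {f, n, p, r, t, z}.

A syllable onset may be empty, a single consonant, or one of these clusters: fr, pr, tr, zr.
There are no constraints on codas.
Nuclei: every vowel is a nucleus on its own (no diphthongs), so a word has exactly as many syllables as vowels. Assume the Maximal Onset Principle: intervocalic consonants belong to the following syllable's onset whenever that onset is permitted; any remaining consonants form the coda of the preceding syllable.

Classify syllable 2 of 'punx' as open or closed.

open

Vowels present: u, x; each is a nucleus, giving 2 syllables.
/u…x/ gap (V1→V2): just /n/ — single C goes to the following onset.
Syllabification: pu.nx.
Syllable 2 is /nx/; it ends in its nucleus with no coda, so it is open.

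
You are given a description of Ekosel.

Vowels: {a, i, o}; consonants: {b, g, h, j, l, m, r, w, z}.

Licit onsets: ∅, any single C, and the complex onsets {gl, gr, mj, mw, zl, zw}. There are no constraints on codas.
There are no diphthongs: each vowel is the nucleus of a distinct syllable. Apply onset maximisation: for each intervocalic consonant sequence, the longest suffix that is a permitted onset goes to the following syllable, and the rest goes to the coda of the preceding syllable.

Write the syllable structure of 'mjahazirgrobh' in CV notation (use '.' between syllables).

Nuclei (vowels): a, a, i, o → 4 syllables.
σ1/σ2 boundary: /h/ → onset of the next syllable (single consonants are always licit onsets).
σ2/σ3 boundary: /z/ → onset of the next syllable (single consonants are always licit onsets).
σ3/σ4 boundary: cluster /rgr/ — the longest permitted-onset suffix is /gr/; onset = /gr/, preceding coda = /r/.
Putting it together: mja.ha.zir.grobh.
Mapping each syllable to C/V: /mja/ → CCV, /ha/ → CV, /zir/ → CVC, /grobh/ → CCVCC.

CCV.CV.CVC.CCVCC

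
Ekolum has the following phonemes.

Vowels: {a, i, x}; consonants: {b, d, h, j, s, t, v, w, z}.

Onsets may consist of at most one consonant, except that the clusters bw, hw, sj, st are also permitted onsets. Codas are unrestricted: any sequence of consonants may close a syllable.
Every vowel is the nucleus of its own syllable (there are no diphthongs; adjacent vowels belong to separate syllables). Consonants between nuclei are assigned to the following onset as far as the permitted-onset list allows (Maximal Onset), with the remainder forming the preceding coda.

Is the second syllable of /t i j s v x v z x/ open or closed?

Nuclei (vowels): i, x, x → 3 syllables.
Between /i/ (V1) and /x/ (V2): /jsv/; trying suffixes from longest down, /v/ is the first permitted one, so coda /js/ | onset /v/.
Between /x/ (V2) and /x/ (V3): /vz/ — longest licit onset from the right is /z/, leaving /v/ as coda.
Syllabification: tijs.vxv.zx.
Syllable 2 is /vxv/ with coda /v/, so it is closed.

closed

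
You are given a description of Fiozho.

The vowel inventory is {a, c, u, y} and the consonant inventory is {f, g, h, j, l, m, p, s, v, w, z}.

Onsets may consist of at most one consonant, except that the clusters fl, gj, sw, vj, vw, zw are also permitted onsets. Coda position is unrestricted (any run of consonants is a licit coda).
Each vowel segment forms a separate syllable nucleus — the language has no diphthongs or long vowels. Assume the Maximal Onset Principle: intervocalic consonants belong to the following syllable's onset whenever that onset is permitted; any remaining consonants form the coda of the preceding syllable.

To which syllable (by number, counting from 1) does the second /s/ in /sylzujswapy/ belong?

The vowels are y, u, a, y — 4 nuclei, so 4 syllables.
σ1/σ2 boundary: /lz/ — longest licit onset from the right is /z/, leaving /l/ as coda.
σ2/σ3 boundary: /jsw/; trying suffixes from longest down, /sw/ is the first permitted one, so coda /j/ | onset /sw/.
σ3/σ4 boundary: just /p/ — single C goes to the following onset.
So the parse is syl.zuj.swa.py.
The second /s/ is in the onset of syllable 3 (/swa/).

3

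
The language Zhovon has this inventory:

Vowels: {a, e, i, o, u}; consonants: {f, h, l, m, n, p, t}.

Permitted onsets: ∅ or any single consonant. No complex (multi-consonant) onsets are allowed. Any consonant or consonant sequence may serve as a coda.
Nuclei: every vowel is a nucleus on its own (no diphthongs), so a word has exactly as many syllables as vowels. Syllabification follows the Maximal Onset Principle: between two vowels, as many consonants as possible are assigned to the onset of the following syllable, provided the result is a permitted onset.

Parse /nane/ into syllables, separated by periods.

Vowels present: a, e; each is a nucleus, giving 2 syllables.
Between /a/ (V1) and /e/ (V2): /n/ → onset of the next syllable (single consonants are always licit onsets).

na.ne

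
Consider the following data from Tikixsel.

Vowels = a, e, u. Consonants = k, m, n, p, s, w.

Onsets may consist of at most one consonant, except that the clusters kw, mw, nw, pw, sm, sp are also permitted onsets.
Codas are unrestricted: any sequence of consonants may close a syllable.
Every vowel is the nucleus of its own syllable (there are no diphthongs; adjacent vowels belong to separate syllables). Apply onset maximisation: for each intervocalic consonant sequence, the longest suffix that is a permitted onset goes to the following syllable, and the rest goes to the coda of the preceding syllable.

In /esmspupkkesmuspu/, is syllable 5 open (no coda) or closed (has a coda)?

open

Nuclei (vowels): e, u, e, u, u → 5 syllables.
Between /e/ (V1) and /u/ (V2): cluster /smsp/ — the longest permitted-onset suffix is /sp/; onset = /sp/, preceding coda = /sm/.
Between /u/ (V2) and /e/ (V3): /pkk/; trying suffixes from longest down, /k/ is the first permitted one, so coda /pk/ | onset /k/.
Between /e/ (V3) and /u/ (V4): /sm/ is a licit onset in full, so it all attaches to the next syllable.
Between /u/ (V4) and /u/ (V5): /sp/ is a licit onset in full, so it all attaches to the next syllable.
So the parse is esm.spupk.ke.smu.spu.
Syllable 5 is /spu/; it ends in its nucleus with no coda, so it is open.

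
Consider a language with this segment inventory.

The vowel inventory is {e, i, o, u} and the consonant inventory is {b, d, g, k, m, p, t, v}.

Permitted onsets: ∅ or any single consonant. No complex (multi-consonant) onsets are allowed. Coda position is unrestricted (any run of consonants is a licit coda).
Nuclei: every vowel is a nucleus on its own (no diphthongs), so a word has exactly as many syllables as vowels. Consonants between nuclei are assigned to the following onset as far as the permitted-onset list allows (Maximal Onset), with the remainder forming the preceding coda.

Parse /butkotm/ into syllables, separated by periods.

but.kotm

Nuclei (vowels): u, o → 2 syllables.
σ1/σ2 boundary: /tk/; trying suffixes from longest down, /k/ is the first permitted one, so coda /t/ | onset /k/.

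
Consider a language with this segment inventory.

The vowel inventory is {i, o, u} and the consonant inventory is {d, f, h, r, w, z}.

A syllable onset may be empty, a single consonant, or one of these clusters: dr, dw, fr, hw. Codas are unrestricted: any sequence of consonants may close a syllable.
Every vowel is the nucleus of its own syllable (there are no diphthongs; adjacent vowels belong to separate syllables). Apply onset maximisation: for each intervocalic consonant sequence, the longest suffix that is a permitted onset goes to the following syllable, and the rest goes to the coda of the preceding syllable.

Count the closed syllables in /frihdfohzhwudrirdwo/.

3

Vowels present: i, o, u, i, o; each is a nucleus, giving 5 syllables.
Between /i/ (V1) and /o/ (V2): /hdf/; trying suffixes from longest down, /f/ is the first permitted one, so coda /hd/ | onset /f/.
Between /o/ (V2) and /u/ (V3): /hzhw/ splits as /hz/ + /hw/ (/hw/ is the longest suffix that is a licit onset).
Between /u/ (V3) and /i/ (V4): /dr/ is a licit onset in full, so it all attaches to the next syllable.
Between /i/ (V4) and /o/ (V5): /rdw/ — longest licit onset from the right is /dw/, leaving /r/ as coda.
So the parse is frihd.fohz.hwu.drir.dwo.
Classifying each syllable: /frihd/ (closed), /fohz/ (closed), /hwu/ (open), /drir/ (closed), /dwo/ (open).
Closed syllables: 3.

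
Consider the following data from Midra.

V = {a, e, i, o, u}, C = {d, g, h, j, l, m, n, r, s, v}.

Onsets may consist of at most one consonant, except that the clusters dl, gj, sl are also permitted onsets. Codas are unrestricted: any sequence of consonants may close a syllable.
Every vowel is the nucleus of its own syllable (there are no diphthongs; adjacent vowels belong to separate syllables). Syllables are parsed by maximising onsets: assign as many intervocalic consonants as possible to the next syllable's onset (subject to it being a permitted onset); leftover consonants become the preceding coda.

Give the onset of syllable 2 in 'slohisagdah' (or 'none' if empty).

Vowels present: o, i, a, a; each is a nucleus, giving 4 syllables.
σ1/σ2 boundary: just /h/ — single C goes to the following onset.
σ2/σ3 boundary: /s/ is a single consonant, so it becomes the next onset.
σ3/σ4 boundary: /gd/ — longest licit onset from the right is /d/, leaving /g/ as coda.
Syllabification: slo.hi.sag.dah.
Syllable 2 is /hi/: onset /h/, nucleus /i/, coda ∅.

h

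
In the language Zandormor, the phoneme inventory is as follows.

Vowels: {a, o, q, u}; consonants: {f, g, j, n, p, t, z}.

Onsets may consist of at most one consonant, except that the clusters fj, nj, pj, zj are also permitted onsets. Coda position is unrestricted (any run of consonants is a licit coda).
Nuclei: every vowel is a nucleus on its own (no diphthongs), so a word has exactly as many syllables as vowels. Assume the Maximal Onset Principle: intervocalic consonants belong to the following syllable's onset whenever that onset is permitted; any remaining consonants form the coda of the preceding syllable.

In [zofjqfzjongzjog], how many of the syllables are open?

The vowels are o, q, o, o — 4 nuclei, so 4 syllables.
/o…q/ gap (V1→V2): /fj/ — entire cluster is a permitted onset → onset /fj/, coda ∅.
/q…o/ gap (V2→V3): cluster /fzj/ — the longest permitted-onset suffix is /zj/; onset = /zj/, preceding coda = /f/.
/o…o/ gap (V3→V4): cluster /ngzj/ — the longest permitted-onset suffix is /zj/; onset = /zj/, preceding coda = /ng/.
Syllabification: zo.fjqf.zjong.zjog.
Classifying each syllable: /zo/ (open), /fjqf/ (closed), /zjong/ (closed), /zjog/ (closed).
Open syllables: 1.

1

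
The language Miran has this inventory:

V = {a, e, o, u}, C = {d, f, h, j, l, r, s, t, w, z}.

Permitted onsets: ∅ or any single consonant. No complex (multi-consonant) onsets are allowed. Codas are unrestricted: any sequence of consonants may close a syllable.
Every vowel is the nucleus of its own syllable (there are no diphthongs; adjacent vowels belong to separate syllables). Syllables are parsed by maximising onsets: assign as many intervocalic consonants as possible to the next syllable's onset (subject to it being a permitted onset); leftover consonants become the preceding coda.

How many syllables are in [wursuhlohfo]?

Vowels present: u, u, o, o; each is a nucleus, giving 4 syllables.

4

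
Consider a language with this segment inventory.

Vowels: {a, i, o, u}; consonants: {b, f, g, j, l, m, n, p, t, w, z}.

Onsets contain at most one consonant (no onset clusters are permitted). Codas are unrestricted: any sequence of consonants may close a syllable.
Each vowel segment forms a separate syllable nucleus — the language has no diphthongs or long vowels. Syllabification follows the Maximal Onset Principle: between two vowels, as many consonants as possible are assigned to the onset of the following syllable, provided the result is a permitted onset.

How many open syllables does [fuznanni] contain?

Vowels present: u, a, i; each is a nucleus, giving 3 syllables.
σ1/σ2 boundary: cluster /zn/ — the longest permitted-onset suffix is /n/; onset = /n/, preceding coda = /z/.
σ2/σ3 boundary: /nn/; trying suffixes from longest down, /n/ is the first permitted one, so coda /n/ | onset /n/.
Syllabification: fuz.nan.ni.
Classifying each syllable: /fuz/ (closed), /nan/ (closed), /ni/ (open).
Open syllables: 1.

1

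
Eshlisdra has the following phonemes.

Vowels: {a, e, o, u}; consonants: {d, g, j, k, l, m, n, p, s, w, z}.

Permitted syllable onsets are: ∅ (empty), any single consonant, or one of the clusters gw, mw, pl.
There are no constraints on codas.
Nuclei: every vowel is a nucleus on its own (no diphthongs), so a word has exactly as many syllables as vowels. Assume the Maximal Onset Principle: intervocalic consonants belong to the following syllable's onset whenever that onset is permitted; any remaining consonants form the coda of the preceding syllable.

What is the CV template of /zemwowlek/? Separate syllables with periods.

The vowels are e, o, e — 3 nuclei, so 3 syllables.
Between /e/ (V1) and /o/ (V2): /mw/ is a licit onset in full, so it all attaches to the next syllable.
Between /o/ (V2) and /e/ (V3): cluster /wl/ — the longest permitted-onset suffix is /l/; onset = /l/, preceding coda = /w/.
Syllabification: ze.mwow.lek.
Mapping each syllable to C/V: /ze/ → CV, /mwow/ → CCVC, /lek/ → CVC.

CV.CCVC.CVC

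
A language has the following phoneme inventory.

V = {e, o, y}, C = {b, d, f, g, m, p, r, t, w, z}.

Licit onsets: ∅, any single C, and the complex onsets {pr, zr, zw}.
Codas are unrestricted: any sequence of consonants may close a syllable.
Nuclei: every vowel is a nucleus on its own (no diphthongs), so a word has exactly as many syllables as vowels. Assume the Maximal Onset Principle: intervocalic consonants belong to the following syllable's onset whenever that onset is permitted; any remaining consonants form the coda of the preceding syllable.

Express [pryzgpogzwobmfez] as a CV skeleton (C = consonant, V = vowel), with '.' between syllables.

The vowels are y, o, o, e — 4 nuclei, so 4 syllables.
V1 /y/ – V2 /o/: cluster /zgp/ — the longest permitted-onset suffix is /p/; onset = /p/, preceding coda = /zg/.
V2 /o/ – V3 /o/: cluster /gzw/ — the longest permitted-onset suffix is /zw/; onset = /zw/, preceding coda = /g/.
V3 /o/ – V4 /e/: /bmf/ splits as /bm/ + /f/ (/f/ is the longest suffix that is a licit onset).
Result: pryzg.pog.zwobm.fez.
Mapping each syllable to C/V: /pryzg/ → CCVCC, /pog/ → CVC, /zwobm/ → CCVCC, /fez/ → CVC.

CCVCC.CVC.CCVCC.CVC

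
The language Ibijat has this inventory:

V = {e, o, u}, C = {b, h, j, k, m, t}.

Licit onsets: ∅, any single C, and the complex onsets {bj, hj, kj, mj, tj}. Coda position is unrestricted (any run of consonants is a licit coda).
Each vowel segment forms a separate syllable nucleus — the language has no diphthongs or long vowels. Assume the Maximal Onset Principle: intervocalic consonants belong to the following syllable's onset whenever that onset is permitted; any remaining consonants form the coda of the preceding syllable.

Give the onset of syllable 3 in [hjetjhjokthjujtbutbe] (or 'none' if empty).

hj

Nuclei (vowels): e, o, u, u, e → 5 syllables.
σ1/σ2 boundary: /tjhj/; trying suffixes from longest down, /hj/ is the first permitted one, so coda /tj/ | onset /hj/.
σ2/σ3 boundary: /kthj/; trying suffixes from longest down, /hj/ is the first permitted one, so coda /kt/ | onset /hj/.
σ3/σ4 boundary: /jtb/ — longest licit onset from the right is /b/, leaving /jt/ as coda.
σ4/σ5 boundary: cluster /tb/ — the longest permitted-onset suffix is /b/; onset = /b/, preceding coda = /t/.
Syllabification: hjetj.hjokt.hjujt.but.be.
Syllable 3 is /hjujt/: onset /hj/, nucleus /u/, coda /jt/.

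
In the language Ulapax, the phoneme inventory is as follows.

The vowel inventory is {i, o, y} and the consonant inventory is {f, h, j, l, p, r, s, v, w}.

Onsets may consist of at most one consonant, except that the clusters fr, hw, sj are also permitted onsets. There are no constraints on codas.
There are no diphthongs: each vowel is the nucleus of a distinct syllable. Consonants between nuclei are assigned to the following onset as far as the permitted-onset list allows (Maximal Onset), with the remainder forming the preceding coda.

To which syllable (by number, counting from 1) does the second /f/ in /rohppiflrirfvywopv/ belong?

3

Vowels present: o, i, i, y, o; each is a nucleus, giving 5 syllables.
Between /o/ (V1) and /i/ (V2): /hpp/ splits as /hp/ + /p/ (/p/ is the longest suffix that is a licit onset).
Between /i/ (V2) and /i/ (V3): cluster /flr/ — the longest permitted-onset suffix is /r/; onset = /r/, preceding coda = /fl/.
Between /i/ (V3) and /y/ (V4): cluster /rfv/ — the longest permitted-onset suffix is /v/; onset = /v/, preceding coda = /rf/.
Between /y/ (V4) and /o/ (V5): /w/ → onset of the next syllable (single consonants are always licit onsets).
Result: rohp.pifl.rirf.vy.wopv.
The second /f/ is in the coda of syllable 3 (/rirf/).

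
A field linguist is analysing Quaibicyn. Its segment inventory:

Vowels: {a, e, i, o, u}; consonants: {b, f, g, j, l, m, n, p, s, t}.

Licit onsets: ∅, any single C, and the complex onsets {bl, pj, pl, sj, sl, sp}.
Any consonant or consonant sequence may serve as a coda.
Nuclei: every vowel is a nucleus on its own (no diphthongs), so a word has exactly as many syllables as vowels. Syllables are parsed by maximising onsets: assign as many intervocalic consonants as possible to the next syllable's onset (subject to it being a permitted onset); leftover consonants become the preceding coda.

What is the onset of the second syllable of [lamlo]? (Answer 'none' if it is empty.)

Vowels present: a, o; each is a nucleus, giving 2 syllables.
/a…o/ gap (V1→V2): cluster /ml/ — the longest permitted-onset suffix is /l/; onset = /l/, preceding coda = /m/.
So the parse is lam.lo.
Syllable 2 is /lo/: onset /l/, nucleus /o/, coda ∅.

l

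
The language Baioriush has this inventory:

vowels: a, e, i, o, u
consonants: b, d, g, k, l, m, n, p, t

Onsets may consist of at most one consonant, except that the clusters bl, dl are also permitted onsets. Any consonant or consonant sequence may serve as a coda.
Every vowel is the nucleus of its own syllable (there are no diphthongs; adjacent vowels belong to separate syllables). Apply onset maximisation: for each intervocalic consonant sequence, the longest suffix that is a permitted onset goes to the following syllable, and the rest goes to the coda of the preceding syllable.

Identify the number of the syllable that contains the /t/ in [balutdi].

The vowels are a, u, i — 3 nuclei, so 3 syllables.
V1 /a/ – V2 /u/: /l/ → onset of the next syllable (single consonants are always licit onsets).
V2 /u/ – V3 /i/: /td/; trying suffixes from longest down, /d/ is the first permitted one, so coda /t/ | onset /d/.
Putting it together: ba.lut.di.
The /t/ is in the coda of syllable 2 (/lut/).

2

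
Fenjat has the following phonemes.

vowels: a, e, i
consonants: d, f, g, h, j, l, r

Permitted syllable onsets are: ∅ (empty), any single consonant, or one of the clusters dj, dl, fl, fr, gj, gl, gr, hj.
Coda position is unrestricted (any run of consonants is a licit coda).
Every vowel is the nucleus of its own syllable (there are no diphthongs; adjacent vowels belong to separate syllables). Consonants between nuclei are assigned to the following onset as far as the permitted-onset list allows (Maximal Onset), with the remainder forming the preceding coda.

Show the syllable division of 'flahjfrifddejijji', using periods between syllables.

Nuclei (vowels): a, i, e, i, i → 5 syllables.
σ1/σ2 boundary: /hjfr/ — longest licit onset from the right is /fr/, leaving /hj/ as coda.
σ2/σ3 boundary: /fdd/ — longest licit onset from the right is /d/, leaving /fd/ as coda.
σ3/σ4 boundary: /j/ → onset of the next syllable (single consonants are always licit onsets).
σ4/σ5 boundary: /jj/ splits as /j/ + /j/ (/j/ is the longest suffix that is a licit onset).

flahj.frifd.de.jij.ji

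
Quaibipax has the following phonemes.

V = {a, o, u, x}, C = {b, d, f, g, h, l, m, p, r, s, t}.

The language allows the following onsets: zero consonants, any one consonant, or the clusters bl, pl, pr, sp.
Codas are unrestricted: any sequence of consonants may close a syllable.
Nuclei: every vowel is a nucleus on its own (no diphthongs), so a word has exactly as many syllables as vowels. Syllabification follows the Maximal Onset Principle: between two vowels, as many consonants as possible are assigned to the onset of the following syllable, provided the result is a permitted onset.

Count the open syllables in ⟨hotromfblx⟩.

Vowels present: o, o, x; each is a nucleus, giving 3 syllables.
Between /o/ (V1) and /o/ (V2): /tr/ — longest licit onset from the right is /r/, leaving /t/ as coda.
Between /o/ (V2) and /x/ (V3): cluster /mfbl/ — the longest permitted-onset suffix is /bl/; onset = /bl/, preceding coda = /mf/.
Result: hot.romf.blx.
Classifying each syllable: /hot/ (closed), /romf/ (closed), /blx/ (open).
Open syllables: 1.

1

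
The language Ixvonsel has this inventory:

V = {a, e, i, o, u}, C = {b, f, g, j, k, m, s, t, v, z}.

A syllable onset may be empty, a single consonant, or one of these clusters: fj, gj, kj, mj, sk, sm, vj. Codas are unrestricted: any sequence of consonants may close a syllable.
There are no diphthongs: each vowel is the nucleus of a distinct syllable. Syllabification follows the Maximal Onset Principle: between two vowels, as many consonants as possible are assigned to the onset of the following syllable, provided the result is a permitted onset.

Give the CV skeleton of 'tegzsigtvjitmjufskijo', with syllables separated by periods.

The vowels are e, i, i, u, i, o — 6 nuclei, so 6 syllables.
σ1/σ2 boundary: /gzs/; trying suffixes from longest down, /s/ is the first permitted one, so coda /gz/ | onset /s/.
σ2/σ3 boundary: cluster /gtvj/ — the longest permitted-onset suffix is /vj/; onset = /vj/, preceding coda = /gt/.
σ3/σ4 boundary: cluster /tmj/ — the longest permitted-onset suffix is /mj/; onset = /mj/, preceding coda = /t/.
σ4/σ5 boundary: /fsk/; trying suffixes from longest down, /sk/ is the first permitted one, so coda /f/ | onset /sk/.
σ5/σ6 boundary: /j/ → onset of the next syllable (single consonants are always licit onsets).
Result: tegz.sigt.vjit.mjuf.ski.jo.
Mapping each syllable to C/V: /tegz/ → CVCC, /sigt/ → CVCC, /vjit/ → CCVC, /mjuf/ → CCVC, /ski/ → CCV, /jo/ → CV.

CVCC.CVCC.CCVC.CCVC.CCV.CV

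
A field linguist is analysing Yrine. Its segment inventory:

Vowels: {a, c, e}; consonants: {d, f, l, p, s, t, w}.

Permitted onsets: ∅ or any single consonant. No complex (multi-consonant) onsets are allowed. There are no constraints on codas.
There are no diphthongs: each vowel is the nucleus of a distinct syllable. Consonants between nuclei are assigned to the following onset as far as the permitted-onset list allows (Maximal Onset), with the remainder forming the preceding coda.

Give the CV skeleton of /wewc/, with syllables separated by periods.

CV.CV

The vowels are e, c — 2 nuclei, so 2 syllables.
/e…c/ gap (V1→V2): /w/ → onset of the next syllable (single consonants are always licit onsets).
So the parse is we.wc.
Mapping each syllable to C/V: /we/ → CV, /wc/ → CV.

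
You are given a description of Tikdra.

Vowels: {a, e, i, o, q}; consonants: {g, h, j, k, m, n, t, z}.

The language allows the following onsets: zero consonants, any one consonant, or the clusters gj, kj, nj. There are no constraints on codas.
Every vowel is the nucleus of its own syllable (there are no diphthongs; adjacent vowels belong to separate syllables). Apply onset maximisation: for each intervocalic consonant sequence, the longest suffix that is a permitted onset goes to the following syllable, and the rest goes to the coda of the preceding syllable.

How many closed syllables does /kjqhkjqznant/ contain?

3

The vowels are q, q, a — 3 nuclei, so 3 syllables.
V1 /q/ – V2 /q/: cluster /hkj/ — the longest permitted-onset suffix is /kj/; onset = /kj/, preceding coda = /h/.
V2 /q/ – V3 /a/: /zn/ splits as /z/ + /n/ (/n/ is the longest suffix that is a licit onset).
Putting it together: kjqh.kjqz.nant.
Classifying each syllable: /kjqh/ (closed), /kjqz/ (closed), /nant/ (closed).
Closed syllables: 3.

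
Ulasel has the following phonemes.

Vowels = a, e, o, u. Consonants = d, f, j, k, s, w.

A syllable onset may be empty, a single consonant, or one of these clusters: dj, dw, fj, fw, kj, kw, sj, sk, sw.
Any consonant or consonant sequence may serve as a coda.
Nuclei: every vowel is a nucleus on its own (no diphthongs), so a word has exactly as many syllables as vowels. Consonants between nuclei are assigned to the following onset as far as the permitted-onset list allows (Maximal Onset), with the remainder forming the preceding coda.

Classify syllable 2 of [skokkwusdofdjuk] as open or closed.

closed

Vowels present: o, u, o, u; each is a nucleus, giving 4 syllables.
V1 /o/ – V2 /u/: /kkw/ splits as /k/ + /kw/ (/kw/ is the longest suffix that is a licit onset).
V2 /u/ – V3 /o/: /sd/ splits as /s/ + /d/ (/d/ is the longest suffix that is a licit onset).
V3 /o/ – V4 /u/: /fdj/ — longest licit onset from the right is /dj/, leaving /f/ as coda.
Syllabification: skok.kwus.dof.djuk.
Syllable 2 is /kwus/ with coda /s/, so it is closed.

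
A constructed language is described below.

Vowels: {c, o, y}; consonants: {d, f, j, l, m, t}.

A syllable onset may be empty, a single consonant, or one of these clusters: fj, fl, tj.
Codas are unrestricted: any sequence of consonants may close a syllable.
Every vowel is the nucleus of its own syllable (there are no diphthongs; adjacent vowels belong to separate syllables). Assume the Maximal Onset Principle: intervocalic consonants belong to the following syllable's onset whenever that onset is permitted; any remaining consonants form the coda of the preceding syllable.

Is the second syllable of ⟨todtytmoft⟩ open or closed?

The vowels are o, y, o — 3 nuclei, so 3 syllables.
Between /o/ (V1) and /y/ (V2): cluster /dt/ — the longest permitted-onset suffix is /t/; onset = /t/, preceding coda = /d/.
Between /y/ (V2) and /o/ (V3): /tm/ splits as /t/ + /m/ (/m/ is the longest suffix that is a licit onset).
Putting it together: tod.tyt.moft.
Syllable 2 is /tyt/ with coda /t/, so it is closed.

closed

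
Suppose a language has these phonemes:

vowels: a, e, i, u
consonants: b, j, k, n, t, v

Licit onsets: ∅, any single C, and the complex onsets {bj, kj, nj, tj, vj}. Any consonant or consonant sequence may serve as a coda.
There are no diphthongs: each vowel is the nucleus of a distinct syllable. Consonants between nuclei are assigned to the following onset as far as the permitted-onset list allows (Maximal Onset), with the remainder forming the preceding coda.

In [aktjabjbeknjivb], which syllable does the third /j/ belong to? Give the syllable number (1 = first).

Nuclei (vowels): a, a, e, i → 4 syllables.
σ1/σ2 boundary: /ktj/ — longest licit onset from the right is /tj/, leaving /k/ as coda.
σ2/σ3 boundary: /bjb/; trying suffixes from longest down, /b/ is the first permitted one, so coda /bj/ | onset /b/.
σ3/σ4 boundary: /knj/ — longest licit onset from the right is /nj/, leaving /k/ as coda.
Result: ak.tjabj.bek.njivb.
The third /j/ is in the onset of syllable 4 (/njivb/).

4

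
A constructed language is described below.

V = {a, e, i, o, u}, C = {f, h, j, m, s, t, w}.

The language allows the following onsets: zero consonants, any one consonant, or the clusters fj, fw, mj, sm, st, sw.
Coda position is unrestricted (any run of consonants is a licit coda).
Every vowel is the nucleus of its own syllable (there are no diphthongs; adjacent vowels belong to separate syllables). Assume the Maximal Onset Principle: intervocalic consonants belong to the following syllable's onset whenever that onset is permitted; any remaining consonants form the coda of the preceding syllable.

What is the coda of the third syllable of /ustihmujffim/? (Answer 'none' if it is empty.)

jf

Nuclei (vowels): u, i, u, i → 4 syllables.
/u…i/ gap (V1→V2): /st/ is a licit onset in full, so it all attaches to the next syllable.
/i…u/ gap (V2→V3): /hm/; trying suffixes from longest down, /m/ is the first permitted one, so coda /h/ | onset /m/.
/u…i/ gap (V3→V4): cluster /jff/ — the longest permitted-onset suffix is /f/; onset = /f/, preceding coda = /jf/.
Syllabification: u.stih.mujf.fim.
Syllable 3 is /mujf/: onset /m/, nucleus /u/, coda /jf/.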